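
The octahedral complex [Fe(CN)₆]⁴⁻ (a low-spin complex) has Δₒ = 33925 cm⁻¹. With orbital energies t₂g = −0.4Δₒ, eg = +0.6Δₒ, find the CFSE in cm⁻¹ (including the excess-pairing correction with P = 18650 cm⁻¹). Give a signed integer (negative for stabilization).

Each CN⁻ contributes -1; 6 × (-1) = -6. With overall charge -4, Fe is in the +2 oxidation state.
Fe²⁺: group 8, so d-count = 8 − 2 = 6.
Electron filling gives t₂g⁶ eg⁰.
The orbital stabilization is -2.4Δₒ = -2.4 × 33925 = -81420 cm⁻¹.
Pairing penalty: 3 pairs vs 1 in the high-spin reference → 2 extra × P = 37300 cm⁻¹.
Combining: -81420 + 37300 = -44120 cm⁻¹.

-44120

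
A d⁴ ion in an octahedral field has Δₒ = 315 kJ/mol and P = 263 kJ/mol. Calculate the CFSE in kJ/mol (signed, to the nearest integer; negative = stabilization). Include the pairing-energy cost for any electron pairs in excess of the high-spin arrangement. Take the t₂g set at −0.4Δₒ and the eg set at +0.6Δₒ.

Δₒ > P, so pairing is preferred: the ground state is low-spin.
Configuration: t₂g⁴ eg⁰.
Orbital CFSE = -1.6Δₒ = -1.6 × 315 = -504 kJ/mol.
Excess pairs vs high-spin: 1 − 0 = 1; pairing cost = +263 kJ/mol.
Net CFSE = -504 + 263 = -241 kJ/mol.

-241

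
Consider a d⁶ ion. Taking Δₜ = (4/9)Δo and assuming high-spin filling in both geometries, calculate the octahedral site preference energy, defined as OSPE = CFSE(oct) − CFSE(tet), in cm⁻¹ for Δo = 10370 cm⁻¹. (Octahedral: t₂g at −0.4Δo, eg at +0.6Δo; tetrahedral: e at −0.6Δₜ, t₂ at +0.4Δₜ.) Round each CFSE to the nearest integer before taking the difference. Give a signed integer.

-1383

Octahedral high-spin t₂g⁴ eg²: CFSE = -0.4 × 10370 = -4148 cm⁻¹.
In a tetrahedral site the filling is e³ t₂³: CFSE(tet) = -0.6Δₜ = -0.6 × (4/9)(10370) = -2765 cm⁻¹.
OSPE = -4148 − (-2765) = -1383 cm⁻¹.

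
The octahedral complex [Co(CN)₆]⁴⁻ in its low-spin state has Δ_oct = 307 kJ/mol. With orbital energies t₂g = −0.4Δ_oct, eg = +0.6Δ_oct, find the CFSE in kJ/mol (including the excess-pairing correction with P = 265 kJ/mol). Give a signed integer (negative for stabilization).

Each CN⁻ contributes -1; 6 × (-1) = -6. With overall charge -4, Co is in the +2 oxidation state.
Co sits in group 9; removing 2 electrons leaves Co²⁺ with 9 − 2 = 7 d electrons.
The d⁷ electrons fill as t₂g⁶ eg¹.
Orbital CFSE = 6(-0.4) + 1(0.6) = -1.8Δ_oct = -1.8 × 307 = -553 kJ/mol.
Pairing penalty: 3 pairs vs 2 in the high-spin reference → 1 extra × P = 265 kJ/mol.
Combining: -553 + 265 = -288 kJ/mol.

-288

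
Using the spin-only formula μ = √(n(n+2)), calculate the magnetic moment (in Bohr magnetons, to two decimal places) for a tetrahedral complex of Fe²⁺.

Fe sits in group 8; removing 2 electrons leaves Fe²⁺ with 8 − 2 = 6 d electrons.
Tetrahedral splitting is small, so the complex is high-spin.
Configuration: e³ t₂³ → 4 unpaired electrons.
μ(spin-only) = √[4(4+2)] = √24 ≈ 4.90 Bohr magnetons.

4.90 Bohr magnetons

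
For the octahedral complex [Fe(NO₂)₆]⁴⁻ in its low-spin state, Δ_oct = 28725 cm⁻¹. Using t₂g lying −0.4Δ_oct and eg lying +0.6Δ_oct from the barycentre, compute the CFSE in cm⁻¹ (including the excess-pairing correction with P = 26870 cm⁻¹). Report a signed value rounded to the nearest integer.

-15200

Each NO₂⁻ contributes -1; 6 × (-1) = -6. With overall charge -4, Fe is in the +2 oxidation state.
Fe sits in group 8; removing 2 electrons leaves Fe²⁺ with 8 − 2 = 6 d electrons.
Electron filling gives t₂g⁶ eg⁰.
Orbital CFSE = 6(-0.4) + 0(0.6) = -2.4Δ_oct = -2.4 × 28725 = -68940 cm⁻¹.
Relative to high-spin t₂g⁴ eg² (1 paired), the low-spin configuration has 2 additional pairs, contributing +2 × 26870 = +53740 cm⁻¹.
Overall CFSE = -68940 + 53740 = -15200 cm⁻¹.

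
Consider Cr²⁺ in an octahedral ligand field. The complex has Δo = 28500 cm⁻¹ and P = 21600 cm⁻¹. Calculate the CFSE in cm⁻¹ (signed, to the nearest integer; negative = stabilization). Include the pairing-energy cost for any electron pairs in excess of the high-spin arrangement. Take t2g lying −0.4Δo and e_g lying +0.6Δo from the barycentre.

Cr is in group 6, so Cr²⁺ is d⁴ (6 − 2 = 4).
Here Δo > P (28500 > 21600), so the low-spin state is favoured.
Configuration: t2g^4 e_g^0.
Orbital CFSE = -1.6Δo = -1.6 × 28500 = -45600 cm⁻¹.
Excess pairs vs high-spin: 1 − 0 = 1; pairing cost = +21600 cm⁻¹.
Net CFSE = -45600 + 21600 = -24000 cm⁻¹.

-24000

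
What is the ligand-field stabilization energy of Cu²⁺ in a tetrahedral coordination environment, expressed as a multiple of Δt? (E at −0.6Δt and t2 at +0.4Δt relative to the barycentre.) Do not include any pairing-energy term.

-0.4 Δt

Cu sits in group 11; removing 2 electrons leaves Cu²⁺ with 11 − 2 = 9 d electrons.
With tetrahedral geometry the complex is necessarily high-spin.
Configuration: e^4 t2^5.
CFSE = 4(-0.6Δt) + 5(0.4Δt) = -2.4Δt + 2.0Δt = -0.4Δt.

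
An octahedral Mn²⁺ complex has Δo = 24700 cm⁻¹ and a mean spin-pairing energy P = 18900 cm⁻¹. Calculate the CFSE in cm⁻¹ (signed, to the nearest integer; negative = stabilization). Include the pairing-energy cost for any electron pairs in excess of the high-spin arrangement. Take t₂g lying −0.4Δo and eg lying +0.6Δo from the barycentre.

-11600

Mn sits in group 7; removing 2 electrons leaves Mn²⁺ with 7 − 2 = 5 d electrons.
Since Δo = 24700 cm⁻¹ > P = 18900 cm⁻¹, the complex adopts the low-spin configuration.
Filling d⁵ accordingly: t₂g⁵ eg⁰.
Orbital CFSE = -2.0Δo = -2.0 × 24700 = -49400 cm⁻¹.
Excess pairs vs high-spin: 2 − 0 = 2; pairing cost = +37800 cm⁻¹.
Net CFSE = -49400 + 37800 = -11600 cm⁻¹.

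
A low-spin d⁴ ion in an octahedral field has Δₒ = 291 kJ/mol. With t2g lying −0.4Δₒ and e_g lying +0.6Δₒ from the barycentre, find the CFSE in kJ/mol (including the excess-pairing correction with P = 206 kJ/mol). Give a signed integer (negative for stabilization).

The d⁴ electrons fill as t2g^4 e_g^0.
Orbital CFSE = 4(-0.4) + 0(0.6) = -1.6Δₒ = -1.6 × 291 = -466 kJ/mol.
Pairing penalty: 1 pair vs 0 in the high-spin reference → 1 extra × P = 206 kJ/mol.
Combining: -466 + 206 = -260 kJ/mol.

-260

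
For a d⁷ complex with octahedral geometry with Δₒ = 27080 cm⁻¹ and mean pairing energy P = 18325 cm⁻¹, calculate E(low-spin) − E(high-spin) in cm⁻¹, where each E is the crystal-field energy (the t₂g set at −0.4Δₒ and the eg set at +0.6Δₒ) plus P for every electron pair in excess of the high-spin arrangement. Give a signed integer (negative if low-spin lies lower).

In the high-spin limit (t₂g⁵ eg²) the orbital term is -0.8Δₒ = -21664 cm⁻¹, with no excess pairing.
Low-spin t₂g⁶ eg¹ gives -1.8Δₒ = -48744 cm⁻¹, but forming 1 extra pair costs 1P = 18325 cm⁻¹, so E(LS) = -48744 + 18325 = -30419 cm⁻¹.
The difference is -30419 − (-21664) = -8755 cm⁻¹, so low-spin lies lower.

-8755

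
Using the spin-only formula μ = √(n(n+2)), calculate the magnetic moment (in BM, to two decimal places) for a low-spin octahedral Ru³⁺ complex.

Group 8 minus oxidation state +3 gives a d⁵ configuration for Ru³⁺.
Configuration: t₂g⁵ eg⁰ → 1 unpaired electron.
μ(spin-only) = √[1(1+2)] = √3 ≈ 1.73 BM.

1.73 BM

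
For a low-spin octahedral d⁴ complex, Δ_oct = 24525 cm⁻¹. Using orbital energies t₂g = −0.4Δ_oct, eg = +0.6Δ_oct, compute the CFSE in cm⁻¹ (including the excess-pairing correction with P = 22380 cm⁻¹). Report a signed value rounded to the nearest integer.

Electron filling gives t₂g⁴ eg⁰.
CFSE(orbital) = 4×(-0.4Δ_oct) + 0×(0.6Δ_oct) = -1.6Δ_oct; with Δ_oct = 24525 cm⁻¹ that is -39240 cm⁻¹.
High-spin d⁴ would be t₂g³ eg¹ with 0 pairs; low-spin has 1, so 1 excess pair costs +1P = +22380 cm⁻¹.
Overall CFSE = -39240 + 22380 = -16860 cm⁻¹.

-16860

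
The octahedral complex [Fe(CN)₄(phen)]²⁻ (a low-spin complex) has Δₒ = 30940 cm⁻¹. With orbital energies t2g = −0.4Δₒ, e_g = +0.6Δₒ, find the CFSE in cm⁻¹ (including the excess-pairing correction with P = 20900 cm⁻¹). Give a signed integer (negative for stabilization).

-32456

Ligand charges: 4×(-1) from CN⁻ and 1×(+0) from phen sum to -4; with overall charge -2, Fe is +2.
Group 8 minus oxidation state +2 gives a d⁶ configuration for Fe²⁺.
The d⁶ electrons fill as t2g^6 e_g^0.
The orbital stabilization is -2.4Δₒ = -2.4 × 30940 = -74256 cm⁻¹.
Relative to high-spin t2g^4 e_g^2 (1 paired), the low-spin configuration has 2 additional pairs, contributing +2 × 20900 = +41800 cm⁻¹.
Combining: -74256 + 41800 = -32456 cm⁻¹.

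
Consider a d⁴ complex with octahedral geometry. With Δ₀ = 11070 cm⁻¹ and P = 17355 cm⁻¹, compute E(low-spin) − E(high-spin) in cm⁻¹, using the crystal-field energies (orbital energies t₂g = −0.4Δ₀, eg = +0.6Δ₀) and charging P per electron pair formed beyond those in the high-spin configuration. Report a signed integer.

High-spin: t₂g³ eg¹, CFSE = -0.6Δ₀ = -6642 cm⁻¹.
Low-spin t₂g⁴ eg⁰ gives -1.6Δ₀ = -17712 cm⁻¹, but forming 1 extra pair costs 1P = 17355 cm⁻¹, so E(LS) = -17712 + 17355 = -357 cm⁻¹.
Thus E(LS) − E(HS) = 6285 cm⁻¹.

6285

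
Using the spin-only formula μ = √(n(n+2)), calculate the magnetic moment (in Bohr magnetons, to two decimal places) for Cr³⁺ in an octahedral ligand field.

3.87 Bohr magnetons

Group 6 minus oxidation state +3 gives a d³ configuration for Cr³⁺.
Configuration: t2g^3 e_g^0 → 3 unpaired electrons.
μ(spin-only) = √[3(3+2)] = √15 ≈ 3.87 Bohr magnetons.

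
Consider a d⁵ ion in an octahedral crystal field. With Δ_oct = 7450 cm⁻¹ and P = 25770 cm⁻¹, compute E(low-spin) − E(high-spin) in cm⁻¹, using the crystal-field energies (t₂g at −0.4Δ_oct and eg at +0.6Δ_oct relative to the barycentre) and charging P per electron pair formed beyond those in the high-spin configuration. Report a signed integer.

36640

High-spin d⁵ fills as t₂g³ eg² with CFSE 3(−0.4) + 2(+0.6) = 0.0Δ_oct = 0 cm⁻¹.
For low-spin the configuration is t₂g⁵ eg⁰: orbital energy -2.0 × 7450 = -14900 cm⁻¹, and 2 additional pairs relative to high-spin add 51540 cm⁻¹, giving 36640 cm⁻¹.
The difference is 36640 − (0) = 36640 cm⁻¹, so high-spin lies lower.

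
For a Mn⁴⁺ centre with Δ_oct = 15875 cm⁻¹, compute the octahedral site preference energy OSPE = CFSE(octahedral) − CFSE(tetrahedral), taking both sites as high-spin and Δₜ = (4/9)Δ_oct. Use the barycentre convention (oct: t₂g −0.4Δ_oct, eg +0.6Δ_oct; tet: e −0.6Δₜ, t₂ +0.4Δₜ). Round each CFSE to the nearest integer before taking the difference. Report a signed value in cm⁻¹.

-13406

Mn⁴⁺: group 7, so d-count = 7 − 4 = 3.
Octahedral (high-spin): t2g^3 e_g^0, CFSE = 3(−0.4) + 0(+0.6) = -1.2Δ_oct = -1.2 × 15875 = -19050 cm⁻¹.
Tetrahedral e^2 t2^1 gives -0.8Δₜ = -0.8 × (4/9) × 15875 = -5644 cm⁻¹.
Subtracting, OSPE = -19050 − (-5644) = -13406 cm⁻¹.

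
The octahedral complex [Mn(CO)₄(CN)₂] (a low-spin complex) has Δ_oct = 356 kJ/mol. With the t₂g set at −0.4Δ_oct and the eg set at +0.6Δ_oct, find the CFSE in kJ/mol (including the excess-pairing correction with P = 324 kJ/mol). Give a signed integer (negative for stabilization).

-64

Ligand charges: 4×(+0) from CO and 2×(-1) from CN⁻ sum to -2; with overall charge +0, Mn is +2.
Mn sits in group 7; removing 2 electrons leaves Mn²⁺ with 7 − 2 = 5 d electrons.
Configuration: t₂g⁵ eg⁰.
CFSE(orbital) = 5×(-0.4Δ_oct) + 0×(0.6Δ_oct) = -2.0Δ_oct; with Δ_oct = 356 kJ/mol that is -712 kJ/mol.
Relative to high-spin t₂g³ eg² (0 paired), the low-spin configuration has 2 additional pairs, contributing +2 × 324 = +648 kJ/mol.
Combining: -712 + 648 = -64 kJ/mol.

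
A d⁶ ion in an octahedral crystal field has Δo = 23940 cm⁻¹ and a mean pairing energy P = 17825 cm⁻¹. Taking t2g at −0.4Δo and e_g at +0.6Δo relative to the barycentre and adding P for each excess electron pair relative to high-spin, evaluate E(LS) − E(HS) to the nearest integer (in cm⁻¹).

-12230

High-spin d⁶ fills as t2g^4 e_g^2 with CFSE 4(−0.4) + 2(+0.6) = -0.4Δo = -9576 cm⁻¹.
For low-spin the configuration is t2g^6 e_g^0: orbital energy -2.4 × 23940 = -57456 cm⁻¹, and 2 additional pairs relative to high-spin add 35650 cm⁻¹, giving -21806 cm⁻¹.
The difference is -21806 − (-9576) = -12230 cm⁻¹, so low-spin lies lower.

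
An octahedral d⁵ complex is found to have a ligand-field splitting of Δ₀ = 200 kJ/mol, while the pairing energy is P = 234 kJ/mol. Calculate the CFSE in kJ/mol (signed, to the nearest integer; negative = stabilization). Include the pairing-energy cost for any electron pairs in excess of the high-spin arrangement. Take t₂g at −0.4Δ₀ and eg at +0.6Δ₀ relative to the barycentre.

0

Since Δ₀ = 200 kJ/mol < P = 234 kJ/mol, the complex adopts the high-spin configuration.
Configuration: t₂g³ eg².
Orbital CFSE = 0.0Δ₀ = 0.0 × 200 = 0 kJ/mol.
High-spin has no excess pairs, so no pairing correction applies.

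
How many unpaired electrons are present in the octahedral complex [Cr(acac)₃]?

3

Each acac⁻ contributes -1; 3 × (-1) = -3. With overall charge +0, Cr is in the +3 oxidation state.
Cr³⁺: group 6, so d-count = 6 − 3 = 3.
Configuration: t2g^3 e_g^0, giving 3 unpaired electrons.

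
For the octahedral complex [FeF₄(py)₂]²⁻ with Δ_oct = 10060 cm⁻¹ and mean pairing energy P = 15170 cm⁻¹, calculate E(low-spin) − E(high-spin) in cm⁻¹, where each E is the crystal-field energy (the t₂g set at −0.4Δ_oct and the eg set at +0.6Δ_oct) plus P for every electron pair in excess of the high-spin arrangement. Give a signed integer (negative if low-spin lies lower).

10220

Ligand charges: 4×(-1) from F⁻ and 2×(+0) from py sum to -4; with overall charge -2, Fe is +2.
Group 8 minus oxidation state +2 gives a d⁶ configuration for Fe²⁺.
High-spin: t₂g⁴ eg², CFSE = -0.4Δ_oct = -4024 cm⁻¹.
For low-spin the configuration is t₂g⁶ eg⁰: orbital energy -2.4 × 10060 = -24144 cm⁻¹, and 2 additional pairs relative to high-spin add 30340 cm⁻¹, giving 6196 cm⁻¹.
E(LS) − E(HS) = 6196 − (-4024) = 10220 cm⁻¹.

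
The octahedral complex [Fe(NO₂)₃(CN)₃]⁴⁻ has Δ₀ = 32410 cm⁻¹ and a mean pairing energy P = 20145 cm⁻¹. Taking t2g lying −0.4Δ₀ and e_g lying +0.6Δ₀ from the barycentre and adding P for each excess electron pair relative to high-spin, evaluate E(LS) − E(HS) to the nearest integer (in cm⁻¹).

Ligand charges: 3×(-1) from NO₂⁻ and 3×(-1) from CN⁻ sum to -6; with overall charge -4, Fe is +2.
Fe²⁺: group 8, so d-count = 8 − 2 = 6.
High-spin: t2g^4 e_g^2, CFSE = -0.4Δ₀ = -12964 cm⁻¹.
Low-spin: t2g^6 e_g^0, orbital CFSE = -2.4Δ₀ = -77784 cm⁻¹; plus 2 excess pairs × P = +40290 cm⁻¹; total -37494 cm⁻¹.
The difference is -37494 − (-12964) = -24530 cm⁻¹, so low-spin lies lower.

-24530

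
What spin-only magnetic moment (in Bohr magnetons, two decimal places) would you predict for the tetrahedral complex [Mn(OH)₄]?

Each OH⁻ contributes -1; 4 × (-1) = -4. With overall charge +0, Mn is in the +4 oxidation state.
Mn⁴⁺: group 7, so d-count = 7 − 4 = 3.
Tetrahedral splitting is small, so the complex is high-spin.
Configuration: e^2 t2^1 → 3 unpaired electrons.
μ(spin-only) = √[3(3+2)] = √15 ≈ 3.87 Bohr magnetons.

3.87 Bohr magnetons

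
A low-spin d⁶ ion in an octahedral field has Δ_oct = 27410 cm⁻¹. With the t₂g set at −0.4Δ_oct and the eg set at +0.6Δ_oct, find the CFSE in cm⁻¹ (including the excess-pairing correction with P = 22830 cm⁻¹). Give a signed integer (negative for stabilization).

Electron filling gives t₂g⁶ eg⁰.
The orbital stabilization is -2.4Δ_oct = -2.4 × 27410 = -65784 cm⁻¹.
High-spin d⁶ would be t₂g⁴ eg² with 1 pair; low-spin has 3, so 2 excess pairs cost +2P = +45660 cm⁻¹.
Net CFSE = -65784 + 45660 = -20124 cm⁻¹.

-20124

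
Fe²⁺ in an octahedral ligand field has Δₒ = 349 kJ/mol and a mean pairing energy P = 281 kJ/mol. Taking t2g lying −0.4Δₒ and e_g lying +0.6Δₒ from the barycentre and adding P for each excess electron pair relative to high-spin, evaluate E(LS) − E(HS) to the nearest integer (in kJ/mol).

-136

Fe²⁺: group 8, so d-count = 8 − 2 = 6.
In the high-spin limit (t2g^4 e_g^2) the orbital term is -0.4Δₒ = -140 kJ/mol, with no excess pairing.
Low-spin t2g^6 e_g^0 gives -2.4Δₒ = -838 kJ/mol, but forming 2 extra pairs costs 2P = 562 kJ/mol, so E(LS) = -838 + 562 = -276 kJ/mol.
The difference is -276 − (-140) = -136 kJ/mol, so low-spin lies lower.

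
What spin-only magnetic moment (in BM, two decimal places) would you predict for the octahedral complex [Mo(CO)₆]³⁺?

CO is neutral, so the +3 overall charge sits on Mo: oxidation state +3.
Mo sits in group 6; removing 3 electrons leaves Mo³⁺ with 6 − 3 = 3 d electrons.
Configuration: t₂g³ eg⁰ → 3 unpaired electrons.
μ(spin-only) = √[3(3+2)] = √15 ≈ 3.87 BM.

3.87 BM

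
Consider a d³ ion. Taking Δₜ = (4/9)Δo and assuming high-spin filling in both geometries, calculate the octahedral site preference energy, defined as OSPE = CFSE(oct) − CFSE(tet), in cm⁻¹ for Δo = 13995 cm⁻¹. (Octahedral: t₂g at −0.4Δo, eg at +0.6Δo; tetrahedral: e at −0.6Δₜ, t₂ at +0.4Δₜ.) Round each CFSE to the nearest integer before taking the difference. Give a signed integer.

In an octahedral site d³ (HS) is t₂g³ eg⁰, giving CFSE(oct) = -1.2Δo = -16794 cm⁻¹.
In a tetrahedral site the filling is e² t₂¹: CFSE(tet) = -0.8Δₜ = -0.8 × (4/9)(13995) = -4976 cm⁻¹.
OSPE = -16794 − (-4976) = -11818 cm⁻¹.

-11818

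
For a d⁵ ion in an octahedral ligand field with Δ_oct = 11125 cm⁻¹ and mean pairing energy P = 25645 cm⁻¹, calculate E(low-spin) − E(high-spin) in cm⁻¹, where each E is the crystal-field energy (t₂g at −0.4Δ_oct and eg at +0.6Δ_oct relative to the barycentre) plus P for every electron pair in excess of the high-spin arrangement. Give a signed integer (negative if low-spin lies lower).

29040

High-spin d⁵ fills as t₂g³ eg² with CFSE 3(−0.4) + 2(+0.6) = 0.0Δ_oct = 0 cm⁻¹.
Low-spin: t₂g⁵ eg⁰, orbital CFSE = -2.0Δ_oct = -22250 cm⁻¹; plus 2 excess pairs × P = +51290 cm⁻¹; total 29040 cm⁻¹.
Thus E(LS) − E(HS) = 29040 cm⁻¹.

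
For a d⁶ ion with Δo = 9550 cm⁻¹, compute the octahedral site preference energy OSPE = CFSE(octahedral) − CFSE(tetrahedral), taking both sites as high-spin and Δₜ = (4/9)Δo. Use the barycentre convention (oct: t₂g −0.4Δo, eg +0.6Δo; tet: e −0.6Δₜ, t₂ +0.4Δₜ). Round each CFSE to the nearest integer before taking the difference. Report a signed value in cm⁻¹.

-1273

Octahedral (high-spin): t₂g⁴ eg², CFSE = 4(−0.4) + 2(+0.6) = -0.4Δo = -0.4 × 9550 = -3820 cm⁻¹.
Tetrahedral e³ t₂³ gives -0.6Δₜ = -0.6 × (4/9) × 9550 = -2547 cm⁻¹.
OSPE = CFSE(oct) − CFSE(tet) = -3820 − (-2547) = -1273 cm⁻¹.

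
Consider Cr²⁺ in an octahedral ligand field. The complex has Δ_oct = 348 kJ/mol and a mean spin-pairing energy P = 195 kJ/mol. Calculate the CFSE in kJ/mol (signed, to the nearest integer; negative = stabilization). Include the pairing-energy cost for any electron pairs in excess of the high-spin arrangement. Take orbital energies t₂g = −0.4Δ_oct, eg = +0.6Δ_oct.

-362

Group 6 minus oxidation state +2 gives a d⁴ configuration for Cr²⁺.
Since Δ_oct = 348 kJ/mol > P = 195 kJ/mol, the complex adopts the low-spin configuration.
Configuration: t₂g⁴ eg⁰.
Orbital CFSE = -1.6Δ_oct = -1.6 × 348 = -557 kJ/mol.
Excess pairs vs high-spin: 1 − 0 = 1; pairing cost = +195 kJ/mol.
Net CFSE = -557 + 195 = -362 kJ/mol.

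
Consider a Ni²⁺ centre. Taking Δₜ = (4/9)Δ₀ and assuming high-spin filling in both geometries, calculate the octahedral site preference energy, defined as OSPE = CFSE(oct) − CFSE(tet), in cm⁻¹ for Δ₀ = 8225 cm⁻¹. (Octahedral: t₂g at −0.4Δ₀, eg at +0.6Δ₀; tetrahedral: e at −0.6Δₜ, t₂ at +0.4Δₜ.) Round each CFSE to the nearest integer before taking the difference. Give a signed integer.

Group 10 minus oxidation state +2 gives a d⁸ configuration for Ni²⁺.
In an octahedral site d⁸ (HS) is t₂g⁶ eg², giving CFSE(oct) = -1.2Δ₀ = -9870 cm⁻¹.
Tetrahedral: e⁴ t₂⁴, CFSE = 4(−0.6) + 4(+0.4) = -0.8Δₜ = -0.8 × (4/9) × 8225 = -2924 cm⁻¹.
OSPE = CFSE(oct) − CFSE(tet) = -9870 − (-2924) = -6946 cm⁻¹.

-6946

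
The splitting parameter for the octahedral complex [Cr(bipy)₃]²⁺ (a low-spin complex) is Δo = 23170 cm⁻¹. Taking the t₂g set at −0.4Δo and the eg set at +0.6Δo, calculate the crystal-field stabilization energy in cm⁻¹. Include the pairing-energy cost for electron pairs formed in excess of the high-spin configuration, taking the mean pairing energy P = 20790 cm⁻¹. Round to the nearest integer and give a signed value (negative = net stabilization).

-16282

bipy is neutral, so the +2 overall charge sits on Cr: oxidation state +2.
Cr sits in group 6; removing 2 electrons leaves Cr²⁺ with 6 − 2 = 4 d electrons.
Electron filling gives t₂g⁴ eg⁰.
Orbital CFSE = 4(-0.4) + 0(0.6) = -1.6Δo = -1.6 × 23170 = -37072 cm⁻¹.
High-spin d⁴ would be t₂g³ eg¹ with 0 pairs; low-spin has 1, so 1 excess pair costs +1P = +20790 cm⁻¹.
Combining: -37072 + 20790 = -16282 cm⁻¹.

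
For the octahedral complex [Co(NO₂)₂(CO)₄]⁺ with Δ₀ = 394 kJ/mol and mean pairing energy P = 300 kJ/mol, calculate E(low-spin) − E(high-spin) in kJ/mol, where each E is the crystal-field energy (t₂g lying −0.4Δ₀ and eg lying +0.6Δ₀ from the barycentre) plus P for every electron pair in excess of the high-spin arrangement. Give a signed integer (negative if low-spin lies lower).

Ligand charges: 2×(-1) from NO₂⁻ and 4×(+0) from CO sum to -2; with overall charge +1, Co is +3.
Co sits in group 9; removing 3 electrons leaves Co³⁺ with 9 − 3 = 6 d electrons.
High-spin d⁶ fills as t₂g⁴ eg² with CFSE 4(−0.4) + 2(+0.6) = -0.4Δ₀ = -158 kJ/mol.
Low-spin t₂g⁶ eg⁰ gives -2.4Δ₀ = -946 kJ/mol, but forming 2 extra pairs costs 2P = 600 kJ/mol, so E(LS) = -946 + 600 = -346 kJ/mol.
E(LS) − E(HS) = -346 − (-158) = -188 kJ/mol.

-188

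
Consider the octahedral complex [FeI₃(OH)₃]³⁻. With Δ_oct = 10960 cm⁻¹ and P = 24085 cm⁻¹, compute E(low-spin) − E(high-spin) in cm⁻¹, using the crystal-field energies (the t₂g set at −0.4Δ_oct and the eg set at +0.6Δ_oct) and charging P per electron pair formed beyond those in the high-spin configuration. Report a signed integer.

Ligand charges: 3×(-1) from I⁻ and 3×(-1) from OH⁻ sum to -6; with overall charge -3, Fe is +3.
Group 8 minus oxidation state +3 gives a d⁵ configuration for Fe³⁺.
High-spin d⁵ fills as t₂g³ eg² with CFSE 3(−0.4) + 2(+0.6) = 0.0Δ_oct = 0 cm⁻¹.
For low-spin the configuration is t₂g⁵ eg⁰: orbital energy -2.0 × 10960 = -21920 cm⁻¹, and 2 additional pairs relative to high-spin add 48170 cm⁻¹, giving 26250 cm⁻¹.
Thus E(LS) − E(HS) = 26250 cm⁻¹.

26250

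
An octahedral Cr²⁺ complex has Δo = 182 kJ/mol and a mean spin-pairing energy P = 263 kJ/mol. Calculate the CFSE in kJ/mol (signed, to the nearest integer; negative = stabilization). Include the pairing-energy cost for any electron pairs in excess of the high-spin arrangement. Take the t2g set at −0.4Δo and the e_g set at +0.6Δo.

-109

Cr²⁺: group 6, so d-count = 6 − 2 = 4.
Δo < P, so pairing is avoided: the ground state is high-spin.
Filling d⁴ accordingly: t2g^3 e_g^1.
Orbital CFSE = -0.6Δo = -0.6 × 182 = -109 kJ/mol.
High-spin has no excess pairs, so no pairing correction applies.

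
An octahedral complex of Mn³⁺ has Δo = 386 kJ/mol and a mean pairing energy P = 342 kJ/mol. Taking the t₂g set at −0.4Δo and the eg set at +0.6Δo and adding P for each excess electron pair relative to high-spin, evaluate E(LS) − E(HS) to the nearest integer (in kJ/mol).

-44

Group 7 minus oxidation state +3 gives a d⁴ configuration for Mn³⁺.
High-spin: t₂g³ eg¹, CFSE = -0.6Δo = -232 kJ/mol.
For low-spin the configuration is t₂g⁴ eg⁰: orbital energy -1.6 × 386 = -618 kJ/mol, and 1 additional pair relative to high-spin adds 342 kJ/mol, giving -276 kJ/mol.
E(LS) − E(HS) = -276 − (-232) = -44 kJ/mol.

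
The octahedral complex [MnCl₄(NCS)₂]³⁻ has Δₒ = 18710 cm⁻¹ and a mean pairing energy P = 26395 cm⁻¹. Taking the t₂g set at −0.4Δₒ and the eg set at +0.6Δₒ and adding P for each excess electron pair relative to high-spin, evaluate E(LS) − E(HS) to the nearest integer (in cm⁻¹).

7685

Ligand charges: 4×(-1) from Cl⁻ and 2×(-1) from NCS⁻ sum to -6; with overall charge -3, Mn is +3.
Group 7 minus oxidation state +3 gives a d⁴ configuration for Mn³⁺.
In the high-spin limit (t₂g³ eg¹) the orbital term is -0.6Δₒ = -11226 cm⁻¹, with no excess pairing.
Low-spin: t₂g⁴ eg⁰, orbital CFSE = -1.6Δₒ = -29936 cm⁻¹; plus 1 excess pair × P = +26395 cm⁻¹; total -3541 cm⁻¹.
Thus E(LS) − E(HS) = 7685 cm⁻¹.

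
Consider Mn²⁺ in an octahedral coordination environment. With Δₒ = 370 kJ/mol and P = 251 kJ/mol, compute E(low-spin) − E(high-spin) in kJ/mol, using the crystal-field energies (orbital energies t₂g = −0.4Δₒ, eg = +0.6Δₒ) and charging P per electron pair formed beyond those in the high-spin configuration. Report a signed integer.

Mn²⁺: group 7, so d-count = 7 − 2 = 5.
In the high-spin limit (t₂g³ eg²) the orbital term is 0.0Δₒ = 0 kJ/mol, with no excess pairing.
Low-spin t₂g⁵ eg⁰ gives -2.0Δₒ = -740 kJ/mol, but forming 2 extra pairs costs 2P = 502 kJ/mol, so E(LS) = -740 + 502 = -238 kJ/mol.
E(LS) − E(HS) = -238 − (0) = -238 kJ/mol.

-238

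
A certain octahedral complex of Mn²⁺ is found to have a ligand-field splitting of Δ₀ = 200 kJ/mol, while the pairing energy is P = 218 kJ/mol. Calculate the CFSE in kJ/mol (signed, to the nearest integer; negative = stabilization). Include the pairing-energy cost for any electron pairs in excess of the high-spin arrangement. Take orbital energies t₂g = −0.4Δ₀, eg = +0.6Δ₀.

Mn is in group 7, so Mn²⁺ is d⁵ (7 − 2 = 5).
With Δ₀ < P the complex is high-spin.
Configuration: t₂g³ eg².
Orbital CFSE = 0.0Δ₀ = 0.0 × 200 = 0 kJ/mol.
High-spin has no excess pairs, so no pairing correction applies.

0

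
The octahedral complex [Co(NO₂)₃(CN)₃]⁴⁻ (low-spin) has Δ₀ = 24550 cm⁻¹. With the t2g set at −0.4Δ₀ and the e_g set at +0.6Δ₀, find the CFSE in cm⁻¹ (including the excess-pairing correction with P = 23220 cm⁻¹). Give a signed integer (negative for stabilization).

-20970

Ligand charges: 3×(-1) from NO₂⁻ and 3×(-1) from CN⁻ sum to -6; with overall charge -4, Co is +2.
Co²⁺: group 9, so d-count = 9 − 2 = 7.
Electron filling gives t2g^6 e_g^1.
The orbital stabilization is -1.8Δ₀ = -1.8 × 24550 = -44190 cm⁻¹.
Relative to high-spin t2g^5 e_g^2 (2 paired), the low-spin configuration has 1 additional pair, contributing +1 × 23220 = +23220 cm⁻¹.
Net CFSE = -44190 + 23220 = -20970 cm⁻¹.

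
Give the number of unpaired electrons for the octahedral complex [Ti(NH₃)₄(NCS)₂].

2

Ligand charges: 4×(+0) from NH₃ and 2×(-1) from NCS⁻ sum to -2; with overall charge +0, Ti is +2.
Ti sits in group 4; removing 2 electrons leaves Ti²⁺ with 4 − 2 = 2 d electrons.
Configuration: t2g^2 e_g^0, giving 2 unpaired electrons.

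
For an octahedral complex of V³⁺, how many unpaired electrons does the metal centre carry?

V³⁺: group 5, so d-count = 5 − 3 = 2.
Configuration: t2g^2 e_g^0, giving 2 unpaired electrons.

2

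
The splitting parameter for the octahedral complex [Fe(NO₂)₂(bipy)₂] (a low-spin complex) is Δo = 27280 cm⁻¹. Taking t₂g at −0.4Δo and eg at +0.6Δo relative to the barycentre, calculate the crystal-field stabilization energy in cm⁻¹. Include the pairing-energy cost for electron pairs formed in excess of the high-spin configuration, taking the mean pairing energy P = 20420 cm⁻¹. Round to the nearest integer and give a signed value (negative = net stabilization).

Ligand charges: 2×(-1) from NO₂⁻ and 2×(+0) from bipy sum to -2; with overall charge +0, Fe is +2.
Fe sits in group 8; removing 2 electrons leaves Fe²⁺ with 8 − 2 = 6 d electrons.
Electron filling gives t₂g⁶ eg⁰.
CFSE(orbital) = 6×(-0.4Δo) + 0×(0.6Δo) = -2.4Δo; with Δo = 27280 cm⁻¹ that is -65472 cm⁻¹.
Relative to high-spin t₂g⁴ eg² (1 paired), the low-spin configuration has 2 additional pairs, contributing +2 × 20420 = +40840 cm⁻¹.
Net CFSE = -65472 + 40840 = -24632 cm⁻¹.

-24632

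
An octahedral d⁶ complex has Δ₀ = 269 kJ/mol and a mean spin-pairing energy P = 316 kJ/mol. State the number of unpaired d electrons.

With Δ₀ < P the complex is high-spin.
That gives t₂g⁴ eg².
Unpaired electrons: 4.

4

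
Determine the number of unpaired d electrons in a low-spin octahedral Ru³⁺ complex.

1

Ru³⁺: group 8, so d-count = 8 − 3 = 5.
Configuration: t2g^5 e_g^0, giving 1 unpaired electron.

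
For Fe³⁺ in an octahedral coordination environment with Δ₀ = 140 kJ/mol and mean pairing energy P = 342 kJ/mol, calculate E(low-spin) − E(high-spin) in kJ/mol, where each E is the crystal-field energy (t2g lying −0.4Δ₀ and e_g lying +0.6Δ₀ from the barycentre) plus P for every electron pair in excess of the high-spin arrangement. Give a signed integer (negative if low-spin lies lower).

404

Fe is in group 8, so Fe³⁺ is d⁵ (8 − 3 = 5).
In the high-spin limit (t2g^3 e_g^2) the orbital term is 0.0Δ₀ = 0 kJ/mol, with no excess pairing.
For low-spin the configuration is t2g^5 e_g^0: orbital energy -2.0 × 140 = -280 kJ/mol, and 2 additional pairs relative to high-spin add 684 kJ/mol, giving 404 kJ/mol.
E(LS) − E(HS) = 404 − (0) = 404 kJ/mol.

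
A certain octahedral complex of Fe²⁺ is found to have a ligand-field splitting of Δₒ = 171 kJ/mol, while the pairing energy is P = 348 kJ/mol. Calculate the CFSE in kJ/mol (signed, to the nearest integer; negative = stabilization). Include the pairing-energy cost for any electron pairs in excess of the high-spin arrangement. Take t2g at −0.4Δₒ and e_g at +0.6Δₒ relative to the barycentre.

Fe sits in group 8; removing 2 electrons leaves Fe²⁺ with 8 − 2 = 6 d electrons.
Since Δₒ = 171 kJ/mol < P = 348 kJ/mol, the complex adopts the high-spin configuration.
Filling d⁶ accordingly: t2g^4 e_g^2.
Orbital CFSE = -0.4Δₒ = -0.4 × 171 = -68 kJ/mol.
High-spin has no excess pairs, so no pairing correction applies.

-68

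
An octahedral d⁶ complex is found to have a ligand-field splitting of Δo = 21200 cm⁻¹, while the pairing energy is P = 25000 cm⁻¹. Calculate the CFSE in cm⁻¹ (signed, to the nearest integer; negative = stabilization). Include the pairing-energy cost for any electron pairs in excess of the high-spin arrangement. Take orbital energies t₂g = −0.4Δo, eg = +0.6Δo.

-8480

Δo < P, so pairing is avoided: the ground state is high-spin.
Configuration: t₂g⁴ eg².
Orbital CFSE = -0.4Δo = -0.4 × 21200 = -8480 cm⁻¹.
High-spin has no excess pairs, so no pairing correction applies.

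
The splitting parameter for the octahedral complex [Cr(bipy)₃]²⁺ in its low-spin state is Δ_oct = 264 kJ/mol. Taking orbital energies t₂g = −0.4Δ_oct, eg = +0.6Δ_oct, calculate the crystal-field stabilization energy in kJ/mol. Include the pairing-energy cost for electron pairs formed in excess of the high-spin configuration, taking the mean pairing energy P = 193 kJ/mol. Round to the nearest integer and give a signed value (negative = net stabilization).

-229

bipy is neutral, so the +2 overall charge sits on Cr: oxidation state +2.
Cr sits in group 6; removing 2 electrons leaves Cr²⁺ with 6 − 2 = 4 d electrons.
The d⁴ electrons fill as t₂g⁴ eg⁰.
CFSE(orbital) = 4×(-0.4Δ_oct) + 0×(0.6Δ_oct) = -1.6Δ_oct; with Δ_oct = 264 kJ/mol that is -422 kJ/mol.
Relative to high-spin t₂g³ eg¹ (0 paired), the low-spin configuration has 1 additional pair, contributing +1 × 193 = +193 kJ/mol.
Combining: -422 + 193 = -229 kJ/mol.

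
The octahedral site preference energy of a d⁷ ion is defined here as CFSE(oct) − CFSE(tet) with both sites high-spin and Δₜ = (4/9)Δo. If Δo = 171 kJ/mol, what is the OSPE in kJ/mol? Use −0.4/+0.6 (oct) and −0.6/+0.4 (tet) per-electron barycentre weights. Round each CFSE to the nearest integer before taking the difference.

-46

Octahedral high-spin t₂g⁵ eg²: CFSE = -0.8 × 171 = -137 kJ/mol.
Tetrahedral: e⁴ t₂³, CFSE = 4(−0.6) + 3(+0.4) = -1.2Δₜ = -1.2 × (4/9) × 171 = -91 kJ/mol.
OSPE = -137 − (-91) = -46 kJ/mol.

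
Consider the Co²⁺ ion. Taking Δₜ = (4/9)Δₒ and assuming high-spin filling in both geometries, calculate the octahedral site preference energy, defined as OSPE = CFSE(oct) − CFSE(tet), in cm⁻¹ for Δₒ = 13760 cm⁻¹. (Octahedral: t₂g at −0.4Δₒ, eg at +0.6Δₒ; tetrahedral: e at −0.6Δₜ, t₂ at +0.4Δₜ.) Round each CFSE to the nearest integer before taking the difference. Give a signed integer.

Co sits in group 9; removing 2 electrons leaves Co²⁺ with 9 − 2 = 7 d electrons.
In an octahedral site d⁷ (HS) is t2g^5 e_g^2, giving CFSE(oct) = -0.8Δₒ = -11008 cm⁻¹.
Tetrahedral e^4 t2^3 gives -1.2Δₜ = -1.2 × (4/9) × 13760 = -7339 cm⁻¹.
OSPE = -11008 − (-7339) = -3669 cm⁻¹.

-3669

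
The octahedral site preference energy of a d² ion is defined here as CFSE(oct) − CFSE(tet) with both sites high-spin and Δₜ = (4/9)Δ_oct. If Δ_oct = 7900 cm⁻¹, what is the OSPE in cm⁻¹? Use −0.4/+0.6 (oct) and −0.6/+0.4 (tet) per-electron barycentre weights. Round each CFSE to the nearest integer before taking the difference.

In an octahedral site d² (HS) is t2g^2 e_g^0, giving CFSE(oct) = -0.8Δ_oct = -6320 cm⁻¹.
In a tetrahedral site the filling is e^2 t2^0: CFSE(tet) = -1.2Δₜ = -1.2 × (4/9)(7900) = -4213 cm⁻¹.
OSPE = -6320 − (-4213) = -2107 cm⁻¹.

-2107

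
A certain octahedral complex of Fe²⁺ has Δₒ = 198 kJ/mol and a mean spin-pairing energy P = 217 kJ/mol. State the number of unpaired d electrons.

4

Fe is in group 8, so Fe²⁺ is d⁶ (8 − 2 = 6).
Δₒ < P, so pairing is avoided: the ground state is high-spin.
Configuration: t₂g⁴ eg².
Unpaired electrons: 4.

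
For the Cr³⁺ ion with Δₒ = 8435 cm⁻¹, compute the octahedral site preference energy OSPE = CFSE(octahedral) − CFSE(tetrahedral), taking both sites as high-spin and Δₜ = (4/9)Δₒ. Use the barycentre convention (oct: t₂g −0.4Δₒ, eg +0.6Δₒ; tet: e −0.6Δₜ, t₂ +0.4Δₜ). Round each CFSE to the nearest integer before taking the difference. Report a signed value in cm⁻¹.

Cr³⁺: group 6, so d-count = 6 − 3 = 3.
Octahedral (high-spin): t₂g³ eg⁰, CFSE = 3(−0.4) + 0(+0.6) = -1.2Δₒ = -1.2 × 8435 = -10122 cm⁻¹.
Tetrahedral: e² t₂¹, CFSE = 2(−0.6) + 1(+0.4) = -0.8Δₜ = -0.8 × (4/9) × 8435 = -2999 cm⁻¹.
OSPE = CFSE(oct) − CFSE(tet) = -10122 − (-2999) = -7123 cm⁻¹.

-7123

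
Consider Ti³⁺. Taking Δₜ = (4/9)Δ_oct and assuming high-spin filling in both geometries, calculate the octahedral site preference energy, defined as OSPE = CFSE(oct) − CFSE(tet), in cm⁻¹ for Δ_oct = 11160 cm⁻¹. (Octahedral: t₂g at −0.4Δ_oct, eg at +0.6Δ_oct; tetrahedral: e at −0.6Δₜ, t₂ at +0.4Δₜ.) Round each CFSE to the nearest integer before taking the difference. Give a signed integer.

Ti³⁺: group 4, so d-count = 4 − 3 = 1.
Octahedral (high-spin): t2g^1 e_g^0, CFSE = 1(−0.4) + 0(+0.6) = -0.4Δ_oct = -0.4 × 11160 = -4464 cm⁻¹.
Tetrahedral: e^1 t2^0, CFSE = 1(−0.6) + 0(+0.4) = -0.6Δₜ = -0.6 × (4/9) × 11160 = -2976 cm⁻¹.
OSPE = -4464 − (-2976) = -1488 cm⁻¹.

-1488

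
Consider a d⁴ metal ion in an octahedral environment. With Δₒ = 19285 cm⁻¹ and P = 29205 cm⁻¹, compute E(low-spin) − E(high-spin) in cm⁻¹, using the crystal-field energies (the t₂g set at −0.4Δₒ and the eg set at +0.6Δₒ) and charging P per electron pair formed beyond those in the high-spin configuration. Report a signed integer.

High-spin: t₂g³ eg¹, CFSE = -0.6Δₒ = -11571 cm⁻¹.
For low-spin the configuration is t₂g⁴ eg⁰: orbital energy -1.6 × 19285 = -30856 cm⁻¹, and 1 additional pair relative to high-spin adds 29205 cm⁻¹, giving -1651 cm⁻¹.
Thus E(LS) − E(HS) = 9920 cm⁻¹.

9920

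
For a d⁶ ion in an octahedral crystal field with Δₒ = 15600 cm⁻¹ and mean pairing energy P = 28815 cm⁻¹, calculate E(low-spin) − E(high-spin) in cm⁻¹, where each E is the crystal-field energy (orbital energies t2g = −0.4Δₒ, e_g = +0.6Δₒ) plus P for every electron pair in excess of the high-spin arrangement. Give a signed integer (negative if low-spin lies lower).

26430

In the high-spin limit (t2g^4 e_g^2) the orbital term is -0.4Δₒ = -6240 cm⁻¹, with no excess pairing.
Low-spin t2g^6 e_g^0 gives -2.4Δₒ = -37440 cm⁻¹, but forming 2 extra pairs costs 2P = 57630 cm⁻¹, so E(LS) = -37440 + 57630 = 20190 cm⁻¹.
E(LS) − E(HS) = 20190 − (-6240) = 26430 cm⁻¹.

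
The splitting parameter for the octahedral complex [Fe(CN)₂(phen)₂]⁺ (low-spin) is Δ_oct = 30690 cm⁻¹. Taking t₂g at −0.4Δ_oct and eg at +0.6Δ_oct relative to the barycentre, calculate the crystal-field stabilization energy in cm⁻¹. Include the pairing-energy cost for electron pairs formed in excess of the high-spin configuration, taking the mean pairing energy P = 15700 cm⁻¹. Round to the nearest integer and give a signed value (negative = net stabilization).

Ligand charges: 2×(-1) from CN⁻ and 2×(+0) from phen sum to -2; with overall charge +1, Fe is +3.
Fe sits in group 8; removing 3 electrons leaves Fe³⁺ with 8 − 3 = 5 d electrons.
Configuration: t₂g⁵ eg⁰.
Orbital CFSE = 5(-0.4) + 0(0.6) = -2.0Δ_oct = -2.0 × 30690 = -61380 cm⁻¹.
High-spin d⁵ would be t₂g³ eg² with 0 pairs; low-spin has 2, so 2 excess pairs cost +2P = +31400 cm⁻¹.
Net CFSE = -61380 + 31400 = -29980 cm⁻¹.

-29980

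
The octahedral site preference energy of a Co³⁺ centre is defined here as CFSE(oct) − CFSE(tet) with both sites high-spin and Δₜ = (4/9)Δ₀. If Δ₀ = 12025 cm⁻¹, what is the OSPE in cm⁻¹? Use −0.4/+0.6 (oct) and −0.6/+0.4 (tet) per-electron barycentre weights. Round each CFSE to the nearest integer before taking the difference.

-1603

Co is in group 9, so Co³⁺ is d⁶ (9 − 3 = 6).
Octahedral (high-spin): t₂g⁴ eg², CFSE = 4(−0.4) + 2(+0.6) = -0.4Δ₀ = -0.4 × 12025 = -4810 cm⁻¹.
In a tetrahedral site the filling is e³ t₂³: CFSE(tet) = -0.6Δₜ = -0.6 × (4/9)(12025) = -3207 cm⁻¹.
Subtracting, OSPE = -4810 − (-3207) = -1603 cm⁻¹.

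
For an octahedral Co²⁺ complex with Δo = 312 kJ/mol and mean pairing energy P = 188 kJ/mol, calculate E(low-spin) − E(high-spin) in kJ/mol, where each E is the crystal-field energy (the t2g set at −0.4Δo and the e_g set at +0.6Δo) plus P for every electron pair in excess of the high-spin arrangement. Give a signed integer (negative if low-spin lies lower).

-124

Co is in group 9, so Co²⁺ is d⁷ (9 − 2 = 7).
In the high-spin limit (t2g^5 e_g^2) the orbital term is -0.8Δo = -250 kJ/mol, with no excess pairing.
Low-spin: t2g^6 e_g^1, orbital CFSE = -1.8Δo = -562 kJ/mol; plus 1 excess pair × P = +188 kJ/mol; total -374 kJ/mol.
Thus E(LS) − E(HS) = -124 kJ/mol.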